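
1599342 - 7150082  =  -5550740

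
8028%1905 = 408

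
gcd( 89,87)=1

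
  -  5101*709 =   -  3616609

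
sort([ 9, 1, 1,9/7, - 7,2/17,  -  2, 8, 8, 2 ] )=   [ - 7,-2, 2/17, 1,1,  9/7 , 2,8,  8, 9]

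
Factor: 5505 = 3^1*5^1*367^1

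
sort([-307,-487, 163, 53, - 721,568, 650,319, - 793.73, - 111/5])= [ - 793.73,-721, - 487, - 307, - 111/5, 53, 163,319,568, 650 ]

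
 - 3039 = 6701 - 9740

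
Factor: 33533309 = 19^1*29^1 * 60859^1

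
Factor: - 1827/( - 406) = 2^(  -  1)*3^2 = 9/2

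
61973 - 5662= 56311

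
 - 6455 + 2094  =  -4361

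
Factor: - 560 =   -  2^4*5^1*7^1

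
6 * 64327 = 385962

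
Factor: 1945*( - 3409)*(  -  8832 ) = 58560620160 = 2^7*3^1*5^1*7^1 * 23^1*389^1*487^1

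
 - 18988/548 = -35 + 48/137 = - 34.65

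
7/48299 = 7/48299  =  0.00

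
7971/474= 16  +  129/158 = 16.82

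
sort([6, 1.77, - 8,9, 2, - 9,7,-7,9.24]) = [-9, - 8, - 7,1.77,2,6,7,9, 9.24 ]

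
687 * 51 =35037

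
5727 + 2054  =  7781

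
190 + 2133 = 2323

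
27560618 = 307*89774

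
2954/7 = 422  =  422.00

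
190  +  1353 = 1543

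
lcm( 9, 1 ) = 9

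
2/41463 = 2/41463= 0.00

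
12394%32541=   12394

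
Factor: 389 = 389^1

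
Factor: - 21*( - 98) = 2^1*3^1*7^3 = 2058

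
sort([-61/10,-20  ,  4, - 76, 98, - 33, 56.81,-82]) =[ - 82, - 76,  -  33,-20,-61/10, 4, 56.81,98]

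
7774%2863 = 2048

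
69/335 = 69/335 = 0.21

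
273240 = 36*7590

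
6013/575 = 6013/575 = 10.46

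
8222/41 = 200 + 22/41 = 200.54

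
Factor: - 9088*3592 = -2^10*71^1 * 449^1=- 32644096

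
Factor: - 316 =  - 2^2*79^1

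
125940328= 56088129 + 69852199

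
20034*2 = 40068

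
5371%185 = 6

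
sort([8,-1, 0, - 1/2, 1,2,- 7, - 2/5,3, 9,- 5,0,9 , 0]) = [-7, - 5, - 1,-1/2 ,-2/5,0  ,  0,0,  1, 2,3,8, 9,9]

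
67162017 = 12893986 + 54268031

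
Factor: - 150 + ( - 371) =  - 521= - 521^1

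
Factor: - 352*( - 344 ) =121088 = 2^8 * 11^1*43^1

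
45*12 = 540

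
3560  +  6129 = 9689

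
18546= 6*3091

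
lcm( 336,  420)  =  1680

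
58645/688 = 58645/688 = 85.24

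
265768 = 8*33221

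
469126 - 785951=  - 316825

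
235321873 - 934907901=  - 699586028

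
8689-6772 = 1917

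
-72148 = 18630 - 90778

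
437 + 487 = 924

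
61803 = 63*981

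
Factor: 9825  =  3^1*5^2*131^1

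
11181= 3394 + 7787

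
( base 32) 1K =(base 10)52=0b110100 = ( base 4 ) 310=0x34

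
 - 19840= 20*( - 992 )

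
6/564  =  1/94 = 0.01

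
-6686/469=  -  15 + 349/469 = - 14.26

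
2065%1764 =301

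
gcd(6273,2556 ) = 9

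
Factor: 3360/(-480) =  - 7 = - 7^1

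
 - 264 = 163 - 427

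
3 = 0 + 3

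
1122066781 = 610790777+511276004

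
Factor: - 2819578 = -2^1 * 1409789^1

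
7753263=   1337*5799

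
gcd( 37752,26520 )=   312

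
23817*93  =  2214981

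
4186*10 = 41860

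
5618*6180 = 34719240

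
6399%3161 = 77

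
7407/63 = 823/7 = 117.57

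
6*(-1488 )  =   - 8928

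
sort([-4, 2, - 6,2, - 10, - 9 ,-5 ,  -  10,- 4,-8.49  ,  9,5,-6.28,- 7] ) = [ - 10,-10, - 9,-8.49, -7, - 6.28,  -  6, - 5,- 4,-4 , 2,2, 5, 9]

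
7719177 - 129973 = 7589204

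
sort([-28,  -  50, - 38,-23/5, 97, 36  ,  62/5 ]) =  [ - 50,-38 ,- 28, - 23/5, 62/5, 36, 97] 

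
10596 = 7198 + 3398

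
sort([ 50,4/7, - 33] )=[ - 33,4/7,50] 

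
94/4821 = 94/4821 = 0.02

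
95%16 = 15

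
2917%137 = 40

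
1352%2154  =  1352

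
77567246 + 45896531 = 123463777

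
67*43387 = 2906929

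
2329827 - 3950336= - 1620509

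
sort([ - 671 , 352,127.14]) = [- 671,127.14,352]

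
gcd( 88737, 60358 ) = 1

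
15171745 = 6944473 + 8227272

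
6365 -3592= 2773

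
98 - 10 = 88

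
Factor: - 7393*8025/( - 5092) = 2^( - 2)*3^1*5^2*19^( - 1) * 67^( - 1 )*107^1*7393^1 = 59328825/5092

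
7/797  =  7/797= 0.01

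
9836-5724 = 4112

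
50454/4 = 12613+1/2 = 12613.50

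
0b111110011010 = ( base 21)914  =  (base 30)4d4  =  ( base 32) 3sq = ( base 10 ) 3994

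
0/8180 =0 = 0.00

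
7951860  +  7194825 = 15146685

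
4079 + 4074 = 8153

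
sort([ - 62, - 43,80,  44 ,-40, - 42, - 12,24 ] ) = [ - 62 , - 43,-42, - 40, - 12,24, 44, 80] 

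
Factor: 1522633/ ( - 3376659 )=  - 3^( - 1) * 7^1*11^(-1)*13^( - 1 )*17^ ( - 1)*463^( - 1)*217519^1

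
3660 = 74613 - 70953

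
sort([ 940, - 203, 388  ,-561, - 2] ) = [ - 561, - 203,-2, 388, 940] 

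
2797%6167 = 2797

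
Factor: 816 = 2^4*3^1*17^1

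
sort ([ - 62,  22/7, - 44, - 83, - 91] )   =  [ - 91, - 83, - 62,  -  44, 22/7]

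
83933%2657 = 1566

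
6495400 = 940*6910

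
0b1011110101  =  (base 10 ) 757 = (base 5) 11012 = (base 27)111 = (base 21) 1f1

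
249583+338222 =587805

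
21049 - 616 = 20433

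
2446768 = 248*9866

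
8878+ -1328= 7550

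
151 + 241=392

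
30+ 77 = 107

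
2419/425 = 2419/425 = 5.69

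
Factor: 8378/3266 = 59/23=23^(-1)*59^1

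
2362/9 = 262 + 4/9=262.44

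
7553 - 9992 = - 2439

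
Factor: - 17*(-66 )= 2^1*3^1*11^1*17^1 = 1122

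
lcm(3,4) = 12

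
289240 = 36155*8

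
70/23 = 3+1/23 = 3.04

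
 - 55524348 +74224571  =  18700223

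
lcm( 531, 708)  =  2124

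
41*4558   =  186878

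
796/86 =9 + 11/43 = 9.26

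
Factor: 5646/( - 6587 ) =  - 2^1*3^1* 7^(-1)  =  - 6/7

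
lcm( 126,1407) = 8442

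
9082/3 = 3027 + 1/3 =3027.33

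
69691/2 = 69691/2 = 34845.50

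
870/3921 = 290/1307 =0.22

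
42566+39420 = 81986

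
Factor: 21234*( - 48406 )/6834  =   - 2^1*17^ (  -  1) * 67^(- 1) *3539^1*24203^1  =  -171308834/1139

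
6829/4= 6829/4 = 1707.25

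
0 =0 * 2930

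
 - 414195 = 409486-823681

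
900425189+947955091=1848380280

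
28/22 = 1 + 3/11 = 1.27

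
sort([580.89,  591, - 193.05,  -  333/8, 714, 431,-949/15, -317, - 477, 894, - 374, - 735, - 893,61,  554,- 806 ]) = [ -893,  -  806, - 735, -477, - 374, - 317, - 193.05, - 949/15 ,-333/8,  61,431,  554,580.89, 591 , 714,894 ]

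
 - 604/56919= - 604/56919 = - 0.01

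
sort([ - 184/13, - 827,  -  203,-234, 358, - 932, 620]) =[ - 932, - 827, - 234, - 203,-184/13, 358,620 ] 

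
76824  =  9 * 8536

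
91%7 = 0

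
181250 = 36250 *5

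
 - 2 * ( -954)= 1908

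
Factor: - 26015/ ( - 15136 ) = 2^( - 5 )*5^1*11^1 = 55/32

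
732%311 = 110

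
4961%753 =443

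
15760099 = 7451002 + 8309097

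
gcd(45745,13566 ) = 7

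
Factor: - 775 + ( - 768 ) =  - 1543^1 = - 1543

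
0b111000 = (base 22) 2c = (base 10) 56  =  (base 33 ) 1n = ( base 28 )20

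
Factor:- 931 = - 7^2*19^1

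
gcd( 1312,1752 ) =8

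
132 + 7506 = 7638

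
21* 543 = 11403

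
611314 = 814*751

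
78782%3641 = 2321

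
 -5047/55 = -5047/55 = -  91.76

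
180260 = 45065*4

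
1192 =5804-4612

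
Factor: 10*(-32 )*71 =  - 22720=- 2^6*5^1*71^1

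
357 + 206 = 563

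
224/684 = 56/171=   0.33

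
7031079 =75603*93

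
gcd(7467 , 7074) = 393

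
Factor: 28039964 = 2^2 * 7009991^1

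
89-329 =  - 240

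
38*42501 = 1615038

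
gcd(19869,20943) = 537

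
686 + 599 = 1285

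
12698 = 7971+4727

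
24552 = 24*1023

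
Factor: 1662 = 2^1 * 3^1* 277^1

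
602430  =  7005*86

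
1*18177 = 18177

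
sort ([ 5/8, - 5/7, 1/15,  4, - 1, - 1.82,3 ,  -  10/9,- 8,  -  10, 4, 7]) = [ - 10, - 8,  -  1.82, - 10/9,- 1, -5/7, 1/15, 5/8, 3,4 , 4,7 ]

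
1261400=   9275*136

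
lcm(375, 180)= 4500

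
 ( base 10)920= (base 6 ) 4132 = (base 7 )2453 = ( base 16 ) 398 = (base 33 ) RT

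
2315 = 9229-6914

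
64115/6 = 64115/6 = 10685.83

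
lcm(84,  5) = 420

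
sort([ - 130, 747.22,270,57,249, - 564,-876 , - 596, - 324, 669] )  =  [ - 876, - 596, - 564,-324, - 130, 57 , 249, 270, 669,  747.22]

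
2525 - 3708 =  - 1183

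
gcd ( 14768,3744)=208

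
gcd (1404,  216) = 108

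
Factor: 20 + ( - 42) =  - 22 = - 2^1*11^1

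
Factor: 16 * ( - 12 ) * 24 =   -  2^9*3^2 = - 4608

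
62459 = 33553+28906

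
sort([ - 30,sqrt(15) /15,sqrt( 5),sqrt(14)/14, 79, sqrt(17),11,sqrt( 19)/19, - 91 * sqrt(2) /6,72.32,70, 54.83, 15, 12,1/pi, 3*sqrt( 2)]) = [ - 30, - 91*sqrt (2)/6,sqrt(19)/19 , sqrt( 15 ) /15,sqrt( 14 ) /14,1/pi,sqrt(5 ) , sqrt( 17) , 3*sqrt(2),11,12,  15,54.83, 70, 72.32, 79]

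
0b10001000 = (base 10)136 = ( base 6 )344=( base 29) 4k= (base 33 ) 44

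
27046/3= 9015 + 1/3 = 9015.33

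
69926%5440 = 4646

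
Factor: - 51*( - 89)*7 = 3^1*7^1*17^1*89^1 = 31773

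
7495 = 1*7495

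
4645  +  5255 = 9900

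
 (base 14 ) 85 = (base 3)11100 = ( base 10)117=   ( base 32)3l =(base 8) 165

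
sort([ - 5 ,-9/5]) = [ - 5,- 9/5]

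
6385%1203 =370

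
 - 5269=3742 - 9011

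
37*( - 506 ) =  - 18722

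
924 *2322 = 2145528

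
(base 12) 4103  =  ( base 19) 10aa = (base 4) 1232103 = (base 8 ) 15623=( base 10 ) 7059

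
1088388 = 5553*196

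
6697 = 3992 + 2705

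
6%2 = 0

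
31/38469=31/38469 = 0.00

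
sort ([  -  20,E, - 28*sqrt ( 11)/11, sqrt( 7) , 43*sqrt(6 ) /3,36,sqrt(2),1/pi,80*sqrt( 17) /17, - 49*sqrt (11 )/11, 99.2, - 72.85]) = [ - 72.85 , - 20, - 49 *sqrt( 11 )/11, - 28*sqrt( 11)/11,1/pi, sqrt( 2 ) , sqrt ( 7 ), E,80* sqrt ( 17 ) /17, 43*sqrt (6)/3,36 , 99.2]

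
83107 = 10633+72474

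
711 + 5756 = 6467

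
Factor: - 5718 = -2^1*3^1*953^1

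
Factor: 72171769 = 23^1 * 3137903^1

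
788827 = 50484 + 738343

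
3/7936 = 3/7936=0.00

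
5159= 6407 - 1248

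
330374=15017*22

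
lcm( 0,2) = 0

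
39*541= 21099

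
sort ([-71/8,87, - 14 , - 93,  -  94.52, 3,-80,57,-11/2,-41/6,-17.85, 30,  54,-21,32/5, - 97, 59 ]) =[ - 97,-94.52, - 93, - 80,-21,- 17.85, - 14, - 71/8, - 41/6,-11/2, 3,  32/5, 30,54, 57,59,87 ] 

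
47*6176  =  290272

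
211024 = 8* 26378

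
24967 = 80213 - 55246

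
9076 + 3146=12222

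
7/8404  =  7/8404 = 0.00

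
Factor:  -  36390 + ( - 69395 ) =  - 5^1*21157^1 = -  105785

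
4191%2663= 1528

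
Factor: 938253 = 3^1*149^1 * 2099^1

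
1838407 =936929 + 901478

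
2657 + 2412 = 5069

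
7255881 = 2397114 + 4858767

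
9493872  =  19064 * 498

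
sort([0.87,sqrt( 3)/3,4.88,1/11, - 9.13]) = [ - 9.13 , 1/11,  sqrt (3)/3  ,  0.87,  4.88 ]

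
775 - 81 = 694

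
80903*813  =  65774139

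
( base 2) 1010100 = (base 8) 124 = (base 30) 2o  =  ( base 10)84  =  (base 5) 314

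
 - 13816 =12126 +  -25942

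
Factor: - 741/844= - 2^(  -  2)*3^1*13^1*19^1*211^(-1 ) 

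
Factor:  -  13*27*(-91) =31941 = 3^3*7^1*13^2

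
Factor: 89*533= 13^1 * 41^1*89^1 = 47437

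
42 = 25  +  17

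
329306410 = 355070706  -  25764296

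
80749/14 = 80749/14 = 5767.79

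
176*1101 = 193776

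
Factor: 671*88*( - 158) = -2^4 * 11^2 * 61^1*79^1 = -  9329584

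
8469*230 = 1947870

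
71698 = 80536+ - 8838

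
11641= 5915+5726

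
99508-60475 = 39033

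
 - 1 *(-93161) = 93161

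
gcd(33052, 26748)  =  4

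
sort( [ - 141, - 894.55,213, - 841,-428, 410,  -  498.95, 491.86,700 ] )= [ - 894.55,-841, - 498.95,  -  428, -141,213 , 410,491.86,  700]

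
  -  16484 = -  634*26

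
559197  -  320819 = 238378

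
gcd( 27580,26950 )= 70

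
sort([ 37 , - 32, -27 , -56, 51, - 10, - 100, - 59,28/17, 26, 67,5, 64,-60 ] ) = [ - 100, - 60, - 59,-56,-32, - 27, - 10,  28/17, 5, 26, 37,51,64,67 ] 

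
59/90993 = 59/90993 = 0.00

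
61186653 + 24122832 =85309485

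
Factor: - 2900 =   -  2^2*5^2 *29^1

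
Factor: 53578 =2^1*7^1 * 43^1  *  89^1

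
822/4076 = 411/2038 = 0.20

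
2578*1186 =3057508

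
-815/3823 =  - 815/3823 = -0.21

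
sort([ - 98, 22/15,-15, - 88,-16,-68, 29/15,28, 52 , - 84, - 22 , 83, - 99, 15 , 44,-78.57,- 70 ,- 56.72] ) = [-99,-98,-88, - 84, - 78.57,-70, - 68, - 56.72, - 22,-16, - 15,22/15, 29/15, 15, 28, 44,52, 83]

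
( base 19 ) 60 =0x72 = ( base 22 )54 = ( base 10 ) 114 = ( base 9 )136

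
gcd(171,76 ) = 19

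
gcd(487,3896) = 487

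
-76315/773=-76315/773 = - 98.73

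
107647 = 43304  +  64343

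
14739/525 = 28 + 13/175 = 28.07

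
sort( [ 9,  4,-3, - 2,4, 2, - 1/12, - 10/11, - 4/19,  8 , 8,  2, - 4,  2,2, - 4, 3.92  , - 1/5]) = [ - 4, - 4, - 3, - 2, - 10/11, - 4/19, - 1/5, - 1/12,2, 2,2,  2,3.92,  4,  4, 8, 8,9]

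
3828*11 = 42108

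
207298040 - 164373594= 42924446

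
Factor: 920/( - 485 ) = -2^3*23^1*97^( - 1 ) = - 184/97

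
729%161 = 85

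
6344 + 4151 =10495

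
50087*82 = 4107134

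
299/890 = 299/890 = 0.34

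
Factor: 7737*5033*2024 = 78815209704 = 2^3*3^1*7^1*11^1*23^1 * 719^1*2579^1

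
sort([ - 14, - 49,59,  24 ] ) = [ - 49, - 14,  24, 59]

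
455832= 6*75972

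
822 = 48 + 774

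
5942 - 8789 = -2847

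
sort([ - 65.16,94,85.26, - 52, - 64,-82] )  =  [  -  82 ,-65.16,- 64 , - 52, 85.26,94] 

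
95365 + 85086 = 180451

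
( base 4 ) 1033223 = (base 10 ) 5099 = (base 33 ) 4mh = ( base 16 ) 13EB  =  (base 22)abh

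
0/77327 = 0 = 0.00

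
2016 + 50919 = 52935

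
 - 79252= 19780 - 99032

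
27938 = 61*458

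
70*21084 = 1475880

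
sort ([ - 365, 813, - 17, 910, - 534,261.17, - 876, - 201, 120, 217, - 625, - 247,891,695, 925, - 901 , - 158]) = [ - 901,- 876, - 625, - 534, - 365, - 247, - 201, -158, - 17, 120,217, 261.17,695, 813, 891,910, 925] 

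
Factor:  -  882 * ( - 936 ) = 2^4*3^4*7^2*13^1=825552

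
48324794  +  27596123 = 75920917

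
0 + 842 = 842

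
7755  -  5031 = 2724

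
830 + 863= 1693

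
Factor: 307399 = 307399^1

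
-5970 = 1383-7353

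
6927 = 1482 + 5445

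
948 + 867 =1815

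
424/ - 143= - 3+5/143 = - 2.97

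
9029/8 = 9029/8 = 1128.62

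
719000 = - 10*( - 71900 ) 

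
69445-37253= 32192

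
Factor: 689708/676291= 2^2*7^(  -  1 )*11^( - 1) *8783^( - 1) *172427^1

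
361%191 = 170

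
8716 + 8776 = 17492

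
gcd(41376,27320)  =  8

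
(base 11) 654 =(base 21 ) 1g8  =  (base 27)122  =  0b1100010001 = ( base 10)785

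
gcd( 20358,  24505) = 377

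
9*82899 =746091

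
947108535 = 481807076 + 465301459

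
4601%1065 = 341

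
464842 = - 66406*( - 7 ) 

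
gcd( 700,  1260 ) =140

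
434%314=120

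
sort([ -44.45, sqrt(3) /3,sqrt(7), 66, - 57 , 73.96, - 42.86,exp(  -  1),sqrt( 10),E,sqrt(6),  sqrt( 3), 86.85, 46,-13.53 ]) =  [ - 57, - 44.45, -42.86, - 13.53, exp( - 1), sqrt (3)/3 , sqrt(3),sqrt( 6),sqrt( 7) , E,sqrt( 10) , 46, 66, 73.96, 86.85 ] 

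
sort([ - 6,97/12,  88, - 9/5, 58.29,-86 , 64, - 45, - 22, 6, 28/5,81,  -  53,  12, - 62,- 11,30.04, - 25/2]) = [ - 86 , - 62,-53, - 45, -22 ,- 25/2, - 11, - 6, - 9/5,28/5,6, 97/12 , 12,30.04, 58.29, 64,81,88] 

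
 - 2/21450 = - 1 + 10724/10725 = - 0.00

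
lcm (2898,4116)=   284004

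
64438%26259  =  11920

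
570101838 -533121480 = 36980358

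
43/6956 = 43/6956 = 0.01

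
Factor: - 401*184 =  - 2^3*23^1*401^1  =  - 73784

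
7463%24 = 23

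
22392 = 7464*3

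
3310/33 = 3310/33 = 100.30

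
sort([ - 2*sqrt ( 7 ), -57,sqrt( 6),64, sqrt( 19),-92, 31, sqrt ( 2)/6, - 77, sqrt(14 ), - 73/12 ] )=[ - 92,-77, - 57,-73/12,-2*sqrt ( 7),  sqrt(2) /6, sqrt (6),  sqrt( 14), sqrt( 19) , 31 , 64]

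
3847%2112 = 1735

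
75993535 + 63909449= 139902984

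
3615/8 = 3615/8 = 451.88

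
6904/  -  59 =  - 118 + 58/59 = - 117.02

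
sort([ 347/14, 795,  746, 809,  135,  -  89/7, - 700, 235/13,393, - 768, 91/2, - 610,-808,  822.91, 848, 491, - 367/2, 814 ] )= [ -808, - 768, - 700, - 610,  -  367/2, - 89/7,235/13, 347/14, 91/2, 135, 393, 491, 746  ,  795, 809,814, 822.91,848] 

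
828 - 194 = 634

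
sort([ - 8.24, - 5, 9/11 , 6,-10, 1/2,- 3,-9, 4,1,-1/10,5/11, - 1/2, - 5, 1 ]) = [ - 10,-9, - 8.24,-5, - 5 , - 3, - 1/2, - 1/10, 5/11, 1/2, 9/11, 1, 1, 4, 6]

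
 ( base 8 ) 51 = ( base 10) 41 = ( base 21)1K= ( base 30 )1b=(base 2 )101001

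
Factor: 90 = 2^1* 3^2*5^1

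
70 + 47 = 117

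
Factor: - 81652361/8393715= - 3^(-2 )*5^( - 1)*7^1*11^( - 1)*31^( - 1)*41^1*293^1* 547^( - 1)*971^1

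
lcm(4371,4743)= 222921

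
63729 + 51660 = 115389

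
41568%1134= 744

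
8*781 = 6248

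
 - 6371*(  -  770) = 4905670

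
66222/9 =7358 = 7358.00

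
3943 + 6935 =10878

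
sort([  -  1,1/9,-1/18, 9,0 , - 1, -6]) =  [- 6, - 1,-1, - 1/18, 0, 1/9, 9 ] 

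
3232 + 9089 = 12321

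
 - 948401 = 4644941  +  - 5593342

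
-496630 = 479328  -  975958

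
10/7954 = 5/3977 = 0.00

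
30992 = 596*52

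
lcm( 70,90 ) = 630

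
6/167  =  6/167 = 0.04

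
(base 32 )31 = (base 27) 3G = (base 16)61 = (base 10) 97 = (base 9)117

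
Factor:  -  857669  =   - 857669^1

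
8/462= 4/231 = 0.02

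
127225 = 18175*7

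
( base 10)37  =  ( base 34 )13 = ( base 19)1i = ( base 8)45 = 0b100101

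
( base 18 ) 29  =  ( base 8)55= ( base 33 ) 1c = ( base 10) 45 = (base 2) 101101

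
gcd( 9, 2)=1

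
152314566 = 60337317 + 91977249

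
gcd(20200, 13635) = 505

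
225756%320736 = 225756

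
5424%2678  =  68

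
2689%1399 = 1290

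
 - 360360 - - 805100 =444740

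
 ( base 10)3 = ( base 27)3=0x3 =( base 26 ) 3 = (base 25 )3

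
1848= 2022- 174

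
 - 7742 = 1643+-9385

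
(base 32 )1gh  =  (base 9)2115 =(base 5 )22203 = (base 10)1553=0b11000010001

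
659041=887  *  743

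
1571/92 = 17 + 7/92 = 17.08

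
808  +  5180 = 5988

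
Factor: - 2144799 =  - 3^4*26479^1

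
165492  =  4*41373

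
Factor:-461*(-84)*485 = 2^2*3^1*5^1*7^1*97^1*461^1=18781140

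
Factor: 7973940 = 2^2 * 3^1*5^1 * 13^1 * 10223^1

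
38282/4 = 9570 + 1/2= 9570.50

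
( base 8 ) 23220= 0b10011010010000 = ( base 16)2690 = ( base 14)3852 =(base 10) 9872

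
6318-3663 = 2655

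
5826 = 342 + 5484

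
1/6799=1/6799=0.00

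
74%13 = 9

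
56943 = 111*513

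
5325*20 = 106500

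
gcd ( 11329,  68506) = 1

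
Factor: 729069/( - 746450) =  - 2^( -1 ) * 3^1* 5^( - 2)* 11^1* 14929^(  -  1)* 22093^1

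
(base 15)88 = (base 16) 80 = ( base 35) 3n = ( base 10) 128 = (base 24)58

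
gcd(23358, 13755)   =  3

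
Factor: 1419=3^1 * 11^1*43^1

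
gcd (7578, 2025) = 9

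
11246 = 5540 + 5706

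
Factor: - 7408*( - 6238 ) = 46211104 = 2^5*463^1 *3119^1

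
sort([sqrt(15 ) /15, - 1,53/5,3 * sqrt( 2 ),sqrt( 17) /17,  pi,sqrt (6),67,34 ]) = [ - 1,sqrt(17) /17 , sqrt(15) /15,  sqrt ( 6) , pi, 3*sqrt(2) , 53/5, 34,67] 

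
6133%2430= 1273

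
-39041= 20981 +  - 60022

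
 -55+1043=988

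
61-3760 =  - 3699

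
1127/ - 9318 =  - 1127/9318 = - 0.12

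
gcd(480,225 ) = 15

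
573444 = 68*8433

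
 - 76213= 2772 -78985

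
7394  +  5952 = 13346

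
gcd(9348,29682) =6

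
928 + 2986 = 3914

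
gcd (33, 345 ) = 3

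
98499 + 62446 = 160945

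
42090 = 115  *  366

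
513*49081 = 25178553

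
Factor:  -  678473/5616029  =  - 71^( - 1 )* 83^(-1)*397^1*953^( - 1 ) * 1709^1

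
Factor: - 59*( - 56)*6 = 19824 = 2^4*3^1*7^1* 59^1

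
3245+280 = 3525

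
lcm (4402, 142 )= 4402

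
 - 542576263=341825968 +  - 884402231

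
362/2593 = 362/2593=0.14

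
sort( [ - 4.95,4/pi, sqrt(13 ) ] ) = [ - 4.95 , 4/pi, sqrt(13) ]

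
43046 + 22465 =65511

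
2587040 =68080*38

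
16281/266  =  16281/266 = 61.21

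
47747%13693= 6668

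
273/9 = 30 + 1/3=30.33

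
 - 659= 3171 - 3830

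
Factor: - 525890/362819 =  - 2^1*5^1*29^( -1 )*43^1*1223^1*12511^(-1)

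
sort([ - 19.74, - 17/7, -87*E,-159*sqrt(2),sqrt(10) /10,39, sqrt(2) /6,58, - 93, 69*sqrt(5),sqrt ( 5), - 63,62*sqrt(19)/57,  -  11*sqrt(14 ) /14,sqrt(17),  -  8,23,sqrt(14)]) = [ - 87*E, - 159*sqrt(2) , - 93, - 63, - 19.74, - 8,-11*sqrt( 14)/14, - 17/7,sqrt( 2 )/6,sqrt(10)/10,sqrt(5 ), sqrt(14), sqrt(17 ),62*sqrt (19) /57, 23,39 , 58, 69*sqrt(5)]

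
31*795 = 24645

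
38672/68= 9668/17 =568.71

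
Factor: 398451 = 3^1*132817^1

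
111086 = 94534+16552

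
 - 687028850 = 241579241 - 928608091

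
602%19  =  13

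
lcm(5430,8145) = 16290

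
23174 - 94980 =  - 71806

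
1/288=1/288 = 0.00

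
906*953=863418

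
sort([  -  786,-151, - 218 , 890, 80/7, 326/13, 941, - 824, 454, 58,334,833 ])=[ -824, - 786, - 218, - 151, 80/7,326/13, 58, 334, 454, 833, 890, 941 ] 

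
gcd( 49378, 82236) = 14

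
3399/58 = 3399/58 = 58.60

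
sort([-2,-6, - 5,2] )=[ -6,  -  5, - 2,2]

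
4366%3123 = 1243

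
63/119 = 9/17 = 0.53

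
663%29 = 25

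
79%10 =9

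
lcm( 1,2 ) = 2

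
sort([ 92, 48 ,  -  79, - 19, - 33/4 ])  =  [ - 79, - 19,-33/4,48 , 92 ] 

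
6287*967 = 6079529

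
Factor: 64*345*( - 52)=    - 1148160 = -  2^8*3^1*5^1*13^1*23^1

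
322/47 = 322/47  =  6.85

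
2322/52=44+17/26 = 44.65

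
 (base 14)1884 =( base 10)4428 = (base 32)4AC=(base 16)114c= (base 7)15624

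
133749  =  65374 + 68375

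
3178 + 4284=7462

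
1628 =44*37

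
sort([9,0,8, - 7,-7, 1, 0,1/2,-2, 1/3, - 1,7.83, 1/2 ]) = [-7, - 7,-2,-1 , 0,  0 , 1/3, 1/2,1/2, 1,7.83, 8,9 ] 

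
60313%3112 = 1185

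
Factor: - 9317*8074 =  - 75225458= - 2^1*7^1*11^4*367^1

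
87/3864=29/1288  =  0.02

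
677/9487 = 677/9487 = 0.07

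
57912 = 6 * 9652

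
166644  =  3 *55548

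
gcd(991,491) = 1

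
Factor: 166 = 2^1 *83^1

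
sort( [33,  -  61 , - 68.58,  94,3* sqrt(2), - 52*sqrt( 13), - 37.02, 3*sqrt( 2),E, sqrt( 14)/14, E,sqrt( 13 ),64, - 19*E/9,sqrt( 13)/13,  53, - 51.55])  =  [ - 52*sqrt (13), - 68.58,  -  61,-51.55, - 37.02, - 19*E/9, sqrt( 14 ) /14, sqrt( 13 )/13, E,  E,  sqrt( 13), 3*sqrt (2 ),3*sqrt( 2),  33, 53,64 , 94]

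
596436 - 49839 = 546597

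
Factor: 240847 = 227^1*  1061^1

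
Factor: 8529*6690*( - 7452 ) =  - 2^3 * 3^6*5^1*23^1*223^1  *  2843^1 = -425203742520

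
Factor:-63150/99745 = -12630/19949 = - 2^1*3^1*5^1*421^1*19949^( - 1) 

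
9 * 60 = 540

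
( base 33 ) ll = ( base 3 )222110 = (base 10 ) 714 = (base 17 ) 280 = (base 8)1312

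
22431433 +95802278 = 118233711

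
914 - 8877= - 7963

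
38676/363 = 1172/11=106.55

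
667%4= 3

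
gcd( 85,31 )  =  1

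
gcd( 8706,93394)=2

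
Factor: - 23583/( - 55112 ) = 2^( - 3 ) * 3^1*7^1*83^(- 2)*1123^1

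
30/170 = 3/17 = 0.18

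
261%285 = 261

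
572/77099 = 52/7009 = 0.01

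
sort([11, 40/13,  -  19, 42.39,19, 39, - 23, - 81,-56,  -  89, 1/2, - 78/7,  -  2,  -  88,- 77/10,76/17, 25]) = [-89, - 88, - 81,  -  56, - 23,- 19, - 78/7, - 77/10, - 2,  1/2, 40/13,  76/17 , 11,19,25,39,42.39]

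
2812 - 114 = 2698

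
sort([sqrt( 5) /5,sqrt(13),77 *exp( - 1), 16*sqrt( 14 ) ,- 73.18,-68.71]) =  [-73.18,  -  68.71,sqrt( 5) /5,sqrt(13),77*  exp(  -  1 ),16*sqrt(14) ]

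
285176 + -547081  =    -  261905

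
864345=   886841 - 22496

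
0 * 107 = 0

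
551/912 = 29/48=0.60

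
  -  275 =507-782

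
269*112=30128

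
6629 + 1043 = 7672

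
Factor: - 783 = -3^3*29^1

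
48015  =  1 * 48015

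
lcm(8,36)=72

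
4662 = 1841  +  2821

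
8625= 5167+3458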